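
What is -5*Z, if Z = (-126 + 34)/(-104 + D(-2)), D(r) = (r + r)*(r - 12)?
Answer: -115/12 ≈ -9.5833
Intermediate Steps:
D(r) = 2*r*(-12 + r) (D(r) = (2*r)*(-12 + r) = 2*r*(-12 + r))
Z = 23/12 (Z = (-126 + 34)/(-104 + 2*(-2)*(-12 - 2)) = -92/(-104 + 2*(-2)*(-14)) = -92/(-104 + 56) = -92/(-48) = -92*(-1/48) = 23/12 ≈ 1.9167)
-5*Z = -5*23/12 = -1*115/12 = -115/12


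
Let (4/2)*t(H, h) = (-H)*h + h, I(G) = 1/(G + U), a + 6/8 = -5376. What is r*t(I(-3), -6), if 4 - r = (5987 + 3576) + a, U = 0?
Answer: 16729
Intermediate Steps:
a = -21507/4 (a = -¾ - 5376 = -21507/4 ≈ -5376.8)
I(G) = 1/G (I(G) = 1/(G + 0) = 1/G)
t(H, h) = h/2 - H*h/2 (t(H, h) = ((-H)*h + h)/2 = (-H*h + h)/2 = (h - H*h)/2 = h/2 - H*h/2)
r = -16729/4 (r = 4 - ((5987 + 3576) - 21507/4) = 4 - (9563 - 21507/4) = 4 - 1*16745/4 = 4 - 16745/4 = -16729/4 ≈ -4182.3)
r*t(I(-3), -6) = -16729*(-6)*(1 - 1/(-3))/8 = -16729*(-6)*(1 - 1*(-⅓))/8 = -16729*(-6)*(1 + ⅓)/8 = -16729*(-6)*4/(8*3) = -16729/4*(-4) = 16729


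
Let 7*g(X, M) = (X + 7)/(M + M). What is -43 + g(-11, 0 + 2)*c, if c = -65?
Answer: -236/7 ≈ -33.714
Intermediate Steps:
g(X, M) = (7 + X)/(14*M) (g(X, M) = ((X + 7)/(M + M))/7 = ((7 + X)/((2*M)))/7 = ((7 + X)*(1/(2*M)))/7 = ((7 + X)/(2*M))/7 = (7 + X)/(14*M))
-43 + g(-11, 0 + 2)*c = -43 + ((7 - 11)/(14*(0 + 2)))*(-65) = -43 + ((1/14)*(-4)/2)*(-65) = -43 + ((1/14)*(½)*(-4))*(-65) = -43 - ⅐*(-65) = -43 + 65/7 = -236/7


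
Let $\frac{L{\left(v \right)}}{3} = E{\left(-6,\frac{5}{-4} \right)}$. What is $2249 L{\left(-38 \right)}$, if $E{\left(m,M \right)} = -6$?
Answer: $-40482$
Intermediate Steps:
$L{\left(v \right)} = -18$ ($L{\left(v \right)} = 3 \left(-6\right) = -18$)
$2249 L{\left(-38 \right)} = 2249 \left(-18\right) = -40482$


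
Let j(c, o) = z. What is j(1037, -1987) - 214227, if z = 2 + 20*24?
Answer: -213745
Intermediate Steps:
z = 482 (z = 2 + 480 = 482)
j(c, o) = 482
j(1037, -1987) - 214227 = 482 - 214227 = -213745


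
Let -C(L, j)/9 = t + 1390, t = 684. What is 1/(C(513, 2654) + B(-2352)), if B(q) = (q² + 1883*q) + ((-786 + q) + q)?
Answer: 1/1078932 ≈ 9.2684e-7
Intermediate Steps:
B(q) = -786 + q² + 1885*q (B(q) = (q² + 1883*q) + (-786 + 2*q) = -786 + q² + 1885*q)
C(L, j) = -18666 (C(L, j) = -9*(684 + 1390) = -9*2074 = -18666)
1/(C(513, 2654) + B(-2352)) = 1/(-18666 + (-786 + (-2352)² + 1885*(-2352))) = 1/(-18666 + (-786 + 5531904 - 4433520)) = 1/(-18666 + 1097598) = 1/1078932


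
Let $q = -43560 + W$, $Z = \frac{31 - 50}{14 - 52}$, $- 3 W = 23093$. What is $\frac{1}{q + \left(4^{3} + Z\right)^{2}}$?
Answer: $- \frac{12}{565169} \approx -2.1233 \cdot 10^{-5}$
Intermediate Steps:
$W = - \frac{23093}{3}$ ($W = \left(- \frac{1}{3}\right) 23093 = - \frac{23093}{3} \approx -7697.7$)
$Z = \frac{1}{2}$ ($Z = - \frac{19}{-38} = \left(-19\right) \left(- \frac{1}{38}\right) = \frac{1}{2} \approx 0.5$)
$q = - \frac{153773}{3}$ ($q = -43560 - \frac{23093}{3} = - \frac{153773}{3} \approx -51258.0$)
$\frac{1}{q + \left(4^{3} + Z\right)^{2}} = \frac{1}{- \frac{153773}{3} + \left(4^{3} + \frac{1}{2}\right)^{2}} = \frac{1}{- \frac{153773}{3} + \left(64 + \frac{1}{2}\right)^{2}} = \frac{1}{- \frac{153773}{3} + \left(\frac{129}{2}\right)^{2}} = \frac{1}{- \frac{153773}{3} + \frac{16641}{4}} = \frac{1}{- \frac{565169}{12}} = - \frac{12}{565169}$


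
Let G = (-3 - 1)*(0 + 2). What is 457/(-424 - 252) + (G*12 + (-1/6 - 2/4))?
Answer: -197411/2028 ≈ -97.343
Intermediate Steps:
G = -8 (G = -4*2 = -8)
457/(-424 - 252) + (G*12 + (-1/6 - 2/4)) = 457/(-424 - 252) + (-8*12 + (-1/6 - 2/4)) = 457/(-676) + (-96 + (-1*⅙ - 2*¼)) = 457*(-1/676) + (-96 + (-⅙ - ½)) = -457/676 + (-96 - ⅔) = -457/676 - 290/3 = -197411/2028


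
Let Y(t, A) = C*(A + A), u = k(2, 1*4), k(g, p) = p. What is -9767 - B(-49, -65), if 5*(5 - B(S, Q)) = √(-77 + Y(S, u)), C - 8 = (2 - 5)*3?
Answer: -9772 + I*√85/5 ≈ -9772.0 + 1.8439*I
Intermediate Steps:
C = -1 (C = 8 + (2 - 5)*3 = 8 - 3*3 = 8 - 9 = -1)
u = 4 (u = 1*4 = 4)
Y(t, A) = -2*A (Y(t, A) = -(A + A) = -2*A)
B(S, Q) = 5 - I*√85/5 (B(S, Q) = 5 - √(-77 - 2*4)/5 = 5 - √(-77 - 8)/5 = 5 - I*√85/5)
-9767 - B(-49, -65) = -9767 - (5 - I*√85/5) = -9767 + (-5 + I*√85/5) = -9772 + I*√85/5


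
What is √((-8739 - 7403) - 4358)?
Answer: 10*I*√205 ≈ 143.18*I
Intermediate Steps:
√((-8739 - 7403) - 4358) = √(-16142 - 4358) = √(-20500) = 10*I*√205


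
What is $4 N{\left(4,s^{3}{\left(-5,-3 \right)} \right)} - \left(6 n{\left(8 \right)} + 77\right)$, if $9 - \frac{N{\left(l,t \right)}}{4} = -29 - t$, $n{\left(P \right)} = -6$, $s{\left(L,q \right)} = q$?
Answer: $135$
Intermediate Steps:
$N{\left(l,t \right)} = 152 + 4 t$ ($N{\left(l,t \right)} = 36 - 4 \left(-29 - t\right) = 36 + \left(116 + 4 t\right) = 152 + 4 t$)
$4 N{\left(4,s^{3}{\left(-5,-3 \right)} \right)} - \left(6 n{\left(8 \right)} + 77\right) = 4 \left(152 + 4 \left(-3\right)^{3}\right) - \left(6 \left(-6\right) + 77\right) = 4 \left(152 + 4 \left(-27\right)\right) - \left(-36 + 77\right) = 4 \left(152 - 108\right) - 41 = 4 \cdot 44 - 41 = 176 - 41 = 135$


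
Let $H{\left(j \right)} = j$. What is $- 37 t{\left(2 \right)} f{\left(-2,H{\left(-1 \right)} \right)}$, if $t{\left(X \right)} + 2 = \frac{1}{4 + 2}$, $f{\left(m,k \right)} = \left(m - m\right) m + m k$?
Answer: $\frac{407}{3} \approx 135.67$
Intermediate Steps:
$f{\left(m,k \right)} = k m$ ($f{\left(m,k \right)} = 0 m + k m = 0 + k m = k m$)
$t{\left(X \right)} = - \frac{11}{6}$ ($t{\left(X \right)} = -2 + \frac{1}{4 + 2} = -2 + \frac{1}{6} = - \frac{11}{6}$)
$- 37 t{\left(2 \right)} f{\left(-2,H{\left(-1 \right)} \right)} = \left(-37\right) \left(- \frac{11}{6}\right) \left(\left(-1\right) \left(-2\right)\right) = \frac{407}{6} \cdot 2 = \frac{407}{3}$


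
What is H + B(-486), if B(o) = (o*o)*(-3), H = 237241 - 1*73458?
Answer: -544805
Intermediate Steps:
H = 163783 (H = 237241 - 73458 = 163783)
B(o) = -3*o**2 (B(o) = o**2*(-3) = -3*o**2)
H + B(-486) = 163783 - 3*(-486)**2 = 163783 - 3*236196 = 163783 - 708588 = -544805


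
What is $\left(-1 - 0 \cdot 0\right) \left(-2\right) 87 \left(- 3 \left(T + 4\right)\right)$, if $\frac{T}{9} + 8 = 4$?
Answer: $16704$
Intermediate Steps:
$T = -36$ ($T = -72 + 9 \cdot 4 = -72 + 36 = -36$)
$\left(-1 - 0 \cdot 0\right) \left(-2\right) 87 \left(- 3 \left(T + 4\right)\right) = \left(-1 - 0 \cdot 0\right) \left(-2\right) 87 \left(- 3 \left(-36 + 4\right)\right) = \left(-1 - 0\right) \left(-2\right) 87 \left(\left(-3\right) \left(-32\right)\right) = \left(-1 + 0\right) \left(-2\right) 87 \cdot 96 = \left(-1\right) \left(-2\right) 87 \cdot 96 = 2 \cdot 87 \cdot 96 = 174 \cdot 96 = 16704$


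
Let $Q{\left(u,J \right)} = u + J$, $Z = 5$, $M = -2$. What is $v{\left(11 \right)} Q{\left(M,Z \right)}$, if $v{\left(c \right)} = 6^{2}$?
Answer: $108$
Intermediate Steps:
$Q{\left(u,J \right)} = J + u$
$v{\left(c \right)} = 36$
$v{\left(11 \right)} Q{\left(M,Z \right)} = 36 \left(5 - 2\right) = 36 \cdot 3 = 108$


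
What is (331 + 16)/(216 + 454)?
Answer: 347/670 ≈ 0.51791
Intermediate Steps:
(331 + 16)/(216 + 454) = 347/670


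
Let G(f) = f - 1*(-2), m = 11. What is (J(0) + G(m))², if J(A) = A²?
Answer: 169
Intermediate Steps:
G(f) = 2 + f (G(f) = f + 2 = 2 + f)
(J(0) + G(m))² = (0² + (2 + 11))² = (0 + 13)² = 13² = 169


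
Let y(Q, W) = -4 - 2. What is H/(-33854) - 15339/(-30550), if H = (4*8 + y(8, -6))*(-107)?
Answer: 302138303/517119850 ≈ 0.58427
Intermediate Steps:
y(Q, W) = -6
H = -2782 (H = (4*8 - 6)*(-107) = (32 - 6)*(-107) = 26*(-107) = -2782)
H/(-33854) - 15339/(-30550) = -2782/(-33854) - 15339/(-30550) = -2782*(-1/33854) - 15339*(-1/30550) = 1391/16927 + 15339/30550 = 302138303/517119850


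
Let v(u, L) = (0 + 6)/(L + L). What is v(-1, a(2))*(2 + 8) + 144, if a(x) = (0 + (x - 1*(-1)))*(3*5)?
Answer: 434/3 ≈ 144.67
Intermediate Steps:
a(x) = 15 + 15*x (a(x) = (0 + (x + 1))*15 = (0 + (1 + x))*15 = (1 + x)*15 = 15 + 15*x)
v(u, L) = 3/L (v(u, L) = 6/((2*L)) = 6*(1/(2*L)) = 3/L)
v(-1, a(2))*(2 + 8) + 144 = (3/(15 + 15*2))*(2 + 8) + 144 = (3/(15 + 30))*10 + 144 = (3/45)*10 + 144 = (3*(1/45))*10 + 144 = (1/15)*10 + 144 = ⅔ + 144 = 434/3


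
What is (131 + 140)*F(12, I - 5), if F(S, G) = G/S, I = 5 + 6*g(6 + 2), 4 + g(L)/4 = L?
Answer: 2168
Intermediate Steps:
g(L) = -16 + 4*L
I = 101 (I = 5 + 6*(-16 + 4*(6 + 2)) = 5 + 6*(-16 + 4*8) = 5 + 6*(-16 + 32) = 5 + 6*16 = 5 + 96 = 101)
(131 + 140)*F(12, I - 5) = (131 + 140)*((101 - 5)/12) = 271*(96*(1/12)) = 271*8 = 2168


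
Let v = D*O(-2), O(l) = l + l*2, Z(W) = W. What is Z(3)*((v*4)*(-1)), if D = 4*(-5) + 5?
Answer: -1080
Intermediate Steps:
O(l) = 3*l (O(l) = l + 2*l = 3*l)
D = -15 (D = -20 + 5 = -15)
v = 90 (v = -45*(-2) = -15*(-6) = 90)
Z(3)*((v*4)*(-1)) = 3*((90*4)*(-1)) = 3*(360*(-1)) = 3*(-360) = -1080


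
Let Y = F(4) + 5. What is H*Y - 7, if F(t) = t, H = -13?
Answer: -124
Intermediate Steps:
Y = 9 (Y = 4 + 5 = 9)
H*Y - 7 = -13*9 - 7 = -117 - 7 = -124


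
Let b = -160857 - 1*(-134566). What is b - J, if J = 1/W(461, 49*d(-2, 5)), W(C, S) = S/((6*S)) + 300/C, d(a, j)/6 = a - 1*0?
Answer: -59446717/2261 ≈ -26292.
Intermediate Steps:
d(a, j) = 6*a (d(a, j) = 6*(a - 1*0) = 6*(a + 0) = 6*a)
b = -26291 (b = -160857 + 134566 = -26291)
W(C, S) = 1/6 + 300/C (W(C, S) = S*(1/(6*S)) + 300/C = 1/6 + 300/C)
J = 2766/2261 (J = 1/((1/6)*(1800 + 461)/461) = 1/((1/6)*(1/461)*2261) = 1/(2261/2766) = 2766/2261 ≈ 1.2234)
b - J = -26291 - 1*2766/2261 = -26291 - 2766/2261 = -59446717/2261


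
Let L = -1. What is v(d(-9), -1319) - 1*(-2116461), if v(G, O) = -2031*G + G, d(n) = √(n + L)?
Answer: 2116461 - 2030*I*√10 ≈ 2.1165e+6 - 6419.4*I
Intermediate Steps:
d(n) = √(-1 + n) (d(n) = √(n - 1) = √(-1 + n))
v(G, O) = -2030*G
v(d(-9), -1319) - 1*(-2116461) = -2030*√(-1 - 9) - 1*(-2116461) = -2030*I*√10 + 2116461 = 2116461 - 2030*I*√10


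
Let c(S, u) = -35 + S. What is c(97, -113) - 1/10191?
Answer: 631841/10191 ≈ 62.000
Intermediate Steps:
c(97, -113) - 1/10191 = (-35 + 97) - 1/10191 = 62 - 1*1/10191 = 62 - 1/10191 = 631841/10191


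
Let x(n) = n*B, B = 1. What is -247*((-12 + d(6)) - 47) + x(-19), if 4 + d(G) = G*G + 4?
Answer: 5662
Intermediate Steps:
d(G) = G² (d(G) = -4 + (G*G + 4) = -4 + (G² + 4) = -4 + (4 + G²) = G²)
x(n) = n (x(n) = n*1 = n)
-247*((-12 + d(6)) - 47) + x(-19) = -247*((-12 + 6²) - 47) - 19 = -247*((-12 + 36) - 47) - 19 = -247*(24 - 47) - 19 = -247*(-23) - 19 = 5681 - 19 = 5662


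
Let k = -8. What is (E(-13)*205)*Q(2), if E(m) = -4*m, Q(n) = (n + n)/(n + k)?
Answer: -21320/3 ≈ -7106.7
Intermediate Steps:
Q(n) = 2*n/(-8 + n) (Q(n) = (n + n)/(n - 8) = (2*n)/(-8 + n) = 2*n/(-8 + n))
(E(-13)*205)*Q(2) = (-4*(-13)*205)*(2*2/(-8 + 2)) = (52*205)*(2*2/(-6)) = 10660*(2*2*(-1/6)) = 10660*(-2/3) = -21320/3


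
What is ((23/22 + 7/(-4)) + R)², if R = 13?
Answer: 292681/1936 ≈ 151.18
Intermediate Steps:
((23/22 + 7/(-4)) + R)² = ((23/22 + 7/(-4)) + 13)² = ((23*(1/22) + 7*(-¼)) + 13)² = ((23/22 - 7/4) + 13)² = (-31/44 + 13)² = (541/44)² = 292681/1936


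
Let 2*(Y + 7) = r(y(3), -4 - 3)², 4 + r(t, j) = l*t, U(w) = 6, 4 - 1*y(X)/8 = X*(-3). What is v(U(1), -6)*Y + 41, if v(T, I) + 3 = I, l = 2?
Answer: -187168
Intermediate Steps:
y(X) = 32 + 24*X (y(X) = 32 - 8*X*(-3) = 32 - (-24)*X = 32 + 24*X)
v(T, I) = -3 + I
r(t, j) = -4 + 2*t
Y = 20801 (Y = -7 + (-4 + 2*(32 + 24*3))²/2 = -7 + (-4 + 2*(32 + 72))²/2 = -7 + (-4 + 2*104)²/2 = -7 + (-4 + 208)²/2 = -7 + (½)*204² = -7 + (½)*41616 = -7 + 20808 = 20801)
v(U(1), -6)*Y + 41 = (-3 - 6)*20801 + 41 = -9*20801 + 41 = -187209 + 41 = -187168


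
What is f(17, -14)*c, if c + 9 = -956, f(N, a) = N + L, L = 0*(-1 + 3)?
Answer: -16405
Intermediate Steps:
L = 0 (L = 0*2 = 0)
f(N, a) = N (f(N, a) = N + 0 = N)
c = -965 (c = -9 - 956 = -965)
f(17, -14)*c = 17*(-965) = -16405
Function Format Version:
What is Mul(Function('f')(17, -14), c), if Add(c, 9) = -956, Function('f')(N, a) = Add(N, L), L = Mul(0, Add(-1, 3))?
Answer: -16405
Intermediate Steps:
L = 0 (L = Mul(0, 2) = 0)
Function('f')(N, a) = N (Function('f')(N, a) = Add(N, 0) = N)
c = -965 (c = Add(-9, -956) = -965)
Mul(Function('f')(17, -14), c) = Mul(17, -965) = -16405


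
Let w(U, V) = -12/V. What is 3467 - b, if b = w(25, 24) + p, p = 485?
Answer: 5965/2 ≈ 2982.5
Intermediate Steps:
b = 969/2 (b = -12/24 + 485 = -12*1/24 + 485 = -½ + 485 = 969/2 ≈ 484.50)
3467 - b = 3467 - 1*969/2 = 3467 - 969/2 = 5965/2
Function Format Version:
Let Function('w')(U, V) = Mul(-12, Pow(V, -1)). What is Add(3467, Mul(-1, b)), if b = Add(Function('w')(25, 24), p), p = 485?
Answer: Rational(5965, 2) ≈ 2982.5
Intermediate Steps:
b = Rational(969, 2) (b = Add(Mul(-12, Pow(24, -1)), 485) = Add(Mul(-12, Rational(1, 24)), 485) = Add(Rational(-1, 2), 485) = Rational(969, 2) ≈ 484.50)
Add(3467, Mul(-1, b)) = Add(3467, Mul(-1, Rational(969, 2))) = Add(3467, Rational(-969, 2)) = Rational(5965, 2)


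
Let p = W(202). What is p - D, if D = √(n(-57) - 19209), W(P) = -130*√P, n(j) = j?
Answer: -130*√202 - 13*I*√114 ≈ -1847.6 - 138.8*I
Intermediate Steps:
p = -130*√202 ≈ -1847.6
D = 13*I*√114 (D = √(-57 - 19209) = √(-19266) = 13*I*√114 ≈ 138.8*I)
p - D = -130*√202 - 13*I*√114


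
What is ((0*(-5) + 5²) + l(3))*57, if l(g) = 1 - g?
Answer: 1311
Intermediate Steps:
((0*(-5) + 5²) + l(3))*57 = ((0*(-5) + 5²) + (1 - 1*3))*57 = ((0 + 25) + (1 - 3))*57 = (25 - 2)*57 = 23*57 = 1311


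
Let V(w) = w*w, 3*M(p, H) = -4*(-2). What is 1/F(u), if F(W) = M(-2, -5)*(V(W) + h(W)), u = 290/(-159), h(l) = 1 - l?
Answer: 75843/1243928 ≈ 0.060971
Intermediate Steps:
M(p, H) = 8/3 (M(p, H) = (-4*(-2))/3 = (⅓)*8 = 8/3)
V(w) = w²
u = -290/159 (u = 290*(-1/159) = -290/159 ≈ -1.8239)
F(W) = 8/3 - 8*W/3 + 8*W²/3 (F(W) = 8*(W² + (1 - W))/3 = 8*(1 + W² - W)/3 = 8/3 - 8*W/3 + 8*W²/3)
1/F(u) = 1/(8/3 - 8/3*(-290/159) + 8*(-290/159)²/3) = 1/(8/3 + 2320/477 + (8/3)*(84100/25281)) = 1/(8/3 + 2320/477 + 672800/75843) = 1/(1243928/75843) = 75843/1243928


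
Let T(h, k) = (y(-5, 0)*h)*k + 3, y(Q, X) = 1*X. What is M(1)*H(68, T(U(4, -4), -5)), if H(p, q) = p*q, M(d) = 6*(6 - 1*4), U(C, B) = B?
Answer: 2448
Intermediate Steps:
y(Q, X) = X
M(d) = 12 (M(d) = 6*(6 - 4) = 6*2 = 12)
T(h, k) = 3 (T(h, k) = (0*h)*k + 3 = 0*k + 3 = 0 + 3 = 3)
M(1)*H(68, T(U(4, -4), -5)) = 12*(68*3) = 12*204 = 2448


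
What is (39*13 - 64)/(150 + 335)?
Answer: 443/485 ≈ 0.91340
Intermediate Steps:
(39*13 - 64)/(150 + 335) = (507 - 64)/485 = 443*(1/485) = 443/485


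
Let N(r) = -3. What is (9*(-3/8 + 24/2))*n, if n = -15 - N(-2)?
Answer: -2511/2 ≈ -1255.5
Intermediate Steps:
n = -12 (n = -15 - 1*(-3) = -15 + 3 = -12)
(9*(-3/8 + 24/2))*n = (9*(-3/8 + 24/2))*(-12) = (9*(-3*1/8 + 24*(1/2)))*(-12) = (9*(-3/8 + 12))*(-12) = (9*(93/8))*(-12) = (837/8)*(-12) = -2511/2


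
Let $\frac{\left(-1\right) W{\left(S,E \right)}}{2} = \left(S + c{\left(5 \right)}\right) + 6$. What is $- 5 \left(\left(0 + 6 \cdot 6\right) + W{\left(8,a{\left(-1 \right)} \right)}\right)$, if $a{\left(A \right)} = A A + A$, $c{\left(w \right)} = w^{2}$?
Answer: $210$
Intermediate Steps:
$a{\left(A \right)} = A + A^{2}$ ($a{\left(A \right)} = A^{2} + A = A + A^{2}$)
$W{\left(S,E \right)} = -62 - 2 S$ ($W{\left(S,E \right)} = - 2 \left(\left(S + 5^{2}\right) + 6\right) = - 2 \left(\left(S + 25\right) + 6\right) = - 2 \left(\left(25 + S\right) + 6\right) = - 2 \left(31 + S\right) = -62 - 2 S$)
$- 5 \left(\left(0 + 6 \cdot 6\right) + W{\left(8,a{\left(-1 \right)} \right)}\right) = - 5 \left(\left(0 + 6 \cdot 6\right) - 78\right) = - 5 \left(\left(0 + 36\right) - 78\right) = - 5 \left(36 - 78\right) = \left(-5\right) \left(-42\right) = 210$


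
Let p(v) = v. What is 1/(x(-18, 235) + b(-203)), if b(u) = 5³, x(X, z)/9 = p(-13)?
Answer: ⅛ ≈ 0.12500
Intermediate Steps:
x(X, z) = -117 (x(X, z) = 9*(-13) = -117)
b(u) = 125
1/(x(-18, 235) + b(-203)) = 1/(-117 + 125) = 1/8 = ⅛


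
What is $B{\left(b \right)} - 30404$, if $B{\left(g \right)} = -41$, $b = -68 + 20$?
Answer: $-30445$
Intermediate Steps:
$b = -48$
$B{\left(b \right)} - 30404 = -41 - 30404 = -30445$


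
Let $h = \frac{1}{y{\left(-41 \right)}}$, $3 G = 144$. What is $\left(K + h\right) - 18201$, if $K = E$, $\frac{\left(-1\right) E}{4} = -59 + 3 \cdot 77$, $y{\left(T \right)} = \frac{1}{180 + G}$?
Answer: $-18661$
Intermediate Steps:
$G = 48$ ($G = \frac{1}{3} \cdot 144 = 48$)
$y{\left(T \right)} = \frac{1}{228}$ ($y{\left(T \right)} = \frac{1}{180 + 48} = \frac{1}{228}$)
$E = -688$ ($E = - 4 \left(-59 + 3 \cdot 77\right) = - 4 \left(-59 + 231\right) = \left(-4\right) 172 = -688$)
$h = 228$ ($h = \frac{1}{\frac{1}{228}} = 228$)
$K = -688$
$\left(K + h\right) - 18201 = \left(-688 + 228\right) - 18201 = -460 - 18201 = -18661$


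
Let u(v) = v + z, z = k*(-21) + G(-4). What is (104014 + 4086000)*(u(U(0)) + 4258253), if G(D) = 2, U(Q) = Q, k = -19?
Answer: 17843819881156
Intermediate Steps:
z = 401 (z = -19*(-21) + 2 = 399 + 2 = 401)
u(v) = 401 + v (u(v) = v + 401 = 401 + v)
(104014 + 4086000)*(u(U(0)) + 4258253) = (104014 + 4086000)*((401 + 0) + 4258253) = 4190014*(401 + 4258253) = 4190014*4258654 = 17843819881156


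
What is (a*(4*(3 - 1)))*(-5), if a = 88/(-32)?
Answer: 110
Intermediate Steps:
a = -11/4 (a = 88*(-1/32) = -11/4 ≈ -2.7500)
(a*(4*(3 - 1)))*(-5) = -11*(3 - 1)*(-5) = -11*2*(-5) = -11/4*8*(-5) = -22*(-5) = 110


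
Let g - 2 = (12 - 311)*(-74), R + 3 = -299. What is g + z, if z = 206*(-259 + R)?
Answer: -93438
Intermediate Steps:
R = -302 (R = -3 - 299 = -302)
g = 22128 (g = 2 + (12 - 311)*(-74) = 2 - 299*(-74) = 2 + 22126 = 22128)
z = -115566 (z = 206*(-259 - 302) = 206*(-561) = -115566)
g + z = 22128 - 115566 = -93438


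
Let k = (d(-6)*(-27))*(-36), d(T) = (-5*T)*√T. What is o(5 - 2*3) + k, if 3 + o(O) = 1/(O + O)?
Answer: -7/2 + 29160*I*√6 ≈ -3.5 + 71427.0*I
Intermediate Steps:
d(T) = -5*T^(3/2)
k = 29160*I*√6 (k = (-(-30)*I*√6*(-27))*(-36) = ((30*I*√6)*(-27))*(-36) = -810*I*√6*(-36) = 29160*I*√6 ≈ 71427.0*I)
o(O) = -3 + 1/(2*O) (o(O) = -3 + 1/(O + O) = -3 + 1/(2*O))
o(5 - 2*3) + k = (-3 + 1/(2*(5 - 2*3))) + 29160*I*√6 = (-3 + 1/(2*(5 - 6))) + 29160*I*√6 = (-3 + (½)/(-1)) + 29160*I*√6 = (-3 + (½)*(-1)) + 29160*I*√6 = (-3 - ½) + 29160*I*√6 = -7/2 + 29160*I*√6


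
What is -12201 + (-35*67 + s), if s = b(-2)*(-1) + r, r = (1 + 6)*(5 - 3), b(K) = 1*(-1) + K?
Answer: -14529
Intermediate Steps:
b(K) = -1 + K
r = 14 (r = 7*2 = 14)
s = 17 (s = (-1 - 2)*(-1) + 14 = -3*(-1) + 14 = 3 + 14 = 17)
-12201 + (-35*67 + s) = -12201 + (-35*67 + 17) = -12201 + (-2345 + 17) = -12201 - 2328 = -14529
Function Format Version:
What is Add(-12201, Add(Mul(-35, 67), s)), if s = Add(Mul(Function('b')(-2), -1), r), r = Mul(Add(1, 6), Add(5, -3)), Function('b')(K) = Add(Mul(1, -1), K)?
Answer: -14529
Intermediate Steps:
Function('b')(K) = Add(-1, K)
r = 14 (r = Mul(7, 2) = 14)
s = 17 (s = Add(Mul(Add(-1, -2), -1), 14) = Add(Mul(-3, -1), 14) = Add(3, 14) = 17)
Add(-12201, Add(Mul(-35, 67), s)) = Add(-12201, Add(Mul(-35, 67), 17)) = Add(-12201, Add(-2345, 17)) = Add(-12201, -2328) = -14529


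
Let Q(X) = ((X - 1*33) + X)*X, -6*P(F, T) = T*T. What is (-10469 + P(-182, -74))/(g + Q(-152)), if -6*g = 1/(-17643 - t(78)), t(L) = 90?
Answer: -1210986570/5450131153 ≈ -0.22219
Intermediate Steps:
P(F, T) = -T²/6 (P(F, T) = -T*T/6 = -T²/6)
Q(X) = X*(-33 + 2*X) (Q(X) = ((X - 33) + X)*X = ((-33 + X) + X)*X = (-33 + 2*X)*X = X*(-33 + 2*X))
g = 1/106398 (g = -1/(6*(-17643 - 1*90)) = -1/(6*(-17643 - 90)) = -⅙/(-17733) = -⅙*(-1/17733) = 1/106398 ≈ 9.3987e-6)
(-10469 + P(-182, -74))/(g + Q(-152)) = (-10469 - ⅙*(-74)²)/(1/106398 - 152*(-33 + 2*(-152))) = (-10469 - ⅙*5476)/(1/106398 - 152*(-33 - 304)) = (-10469 - 2738/3)/(1/106398 - 152*(-337)) = -34145/(3*(1/106398 + 51224)) = -34145/(3*5450131153/106398) = -34145/3*106398/5450131153 = -1210986570/5450131153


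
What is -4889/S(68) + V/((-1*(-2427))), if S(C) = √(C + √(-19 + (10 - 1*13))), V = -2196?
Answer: -732/809 - 4889/√(68 + I*√22) ≈ -592.73 + 20.387*I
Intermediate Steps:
S(C) = √(C + I*√22) (S(C) = √(C + √(-19 + (10 - 13))) = √(C + √(-19 - 3)) = √(C + √(-22)) = √(C + I*√22))
-4889/S(68) + V/((-1*(-2427))) = -4889/√(68 + I*√22) - 2196/((-1*(-2427))) = -4889/√(68 + I*√22) - 2196/2427 = -4889/√(68 + I*√22) - 2196*1/2427 = -4889/√(68 + I*√22) - 732/809 = -732/809 - 4889/√(68 + I*√22)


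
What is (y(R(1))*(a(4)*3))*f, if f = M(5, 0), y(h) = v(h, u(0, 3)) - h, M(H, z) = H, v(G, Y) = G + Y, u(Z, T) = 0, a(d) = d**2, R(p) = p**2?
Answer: 0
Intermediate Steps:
y(h) = 0 (y(h) = (h + 0) - h = h - h = 0)
f = 5
(y(R(1))*(a(4)*3))*f = (0*(4**2*3))*5 = (0*(16*3))*5 = (0*48)*5 = 0*5 = 0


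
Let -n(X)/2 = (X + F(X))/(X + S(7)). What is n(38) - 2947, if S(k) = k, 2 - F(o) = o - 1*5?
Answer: -132629/45 ≈ -2947.3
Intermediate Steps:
F(o) = 7 - o (F(o) = 2 - (o - 1*5) = 2 - (o - 5) = 2 - (-5 + o) = 2 + (5 - o) = 7 - o)
n(X) = -14/(7 + X) (n(X) = -2*(X + (7 - X))/(X + 7) = -14/(7 + X))
n(38) - 2947 = -14/(7 + 38) - 2947 = -14/45 - 2947 = -132629/45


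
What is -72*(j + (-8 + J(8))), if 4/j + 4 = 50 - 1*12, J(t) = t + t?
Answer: -9936/17 ≈ -584.47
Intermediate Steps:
J(t) = 2*t
j = 2/17 (j = 4/(-4 + (50 - 1*12)) = 4/(-4 + (50 - 12)) = 4/(-4 + 38) = 4/34 = 4*(1/34) = 2/17 ≈ 0.11765)
-72*(j + (-8 + J(8))) = -72*(2/17 + (-8 + 2*8)) = -72*(2/17 + (-8 + 16)) = -72*(2/17 + 8) = -72*138/17 = -9936/17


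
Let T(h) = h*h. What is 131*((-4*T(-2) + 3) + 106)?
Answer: 12183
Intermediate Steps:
T(h) = h²
131*((-4*T(-2) + 3) + 106) = 131*((-4*(-2)² + 3) + 106) = 131*((-4*4 + 3) + 106) = 131*((-16 + 3) + 106) = 131*(-13 + 106) = 131*93 = 12183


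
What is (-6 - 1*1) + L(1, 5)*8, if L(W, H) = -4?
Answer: -39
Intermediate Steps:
(-6 - 1*1) + L(1, 5)*8 = (-6 - 1*1) - 4*8 = (-6 - 1) - 32 = -7 - 32 = -39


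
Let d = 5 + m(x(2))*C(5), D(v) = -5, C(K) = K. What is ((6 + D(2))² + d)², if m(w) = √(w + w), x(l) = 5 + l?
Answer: 386 + 60*√14 ≈ 610.50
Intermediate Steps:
m(w) = √2*√w (m(w) = √(2*w) = √2*√w)
d = 5 + 5*√14 (d = 5 + (√2*√(5 + 2))*5 = 5 + (√2*√7)*5 = 5 + √14*5 = 5 + 5*√14 ≈ 23.708)
((6 + D(2))² + d)² = ((6 - 5)² + (5 + 5*√14))² = (1² + (5 + 5*√14))² = (1 + (5 + 5*√14))² = (6 + 5*√14)²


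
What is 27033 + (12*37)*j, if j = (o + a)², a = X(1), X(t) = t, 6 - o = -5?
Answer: 90969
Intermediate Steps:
o = 11 (o = 6 - 1*(-5) = 6 + 5 = 11)
a = 1
j = 144 (j = (11 + 1)² = 12² = 144)
27033 + (12*37)*j = 27033 + (12*37)*144 = 27033 + 444*144 = 27033 + 63936 = 90969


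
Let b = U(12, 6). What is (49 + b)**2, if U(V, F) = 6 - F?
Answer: 2401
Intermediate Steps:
b = 0 (b = 6 - 1*6 = 6 - 6 = 0)
(49 + b)**2 = (49 + 0)**2 = 49**2 = 2401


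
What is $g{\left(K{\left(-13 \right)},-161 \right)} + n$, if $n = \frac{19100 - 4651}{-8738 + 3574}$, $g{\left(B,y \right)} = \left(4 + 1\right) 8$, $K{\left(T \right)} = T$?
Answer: $\frac{192111}{5164} \approx 37.202$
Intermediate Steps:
$g{\left(B,y \right)} = 40$ ($g{\left(B,y \right)} = 5 \cdot 8 = 40$)
$n = - \frac{14449}{5164}$ ($n = \frac{14449}{-5164} = 14449 \left(- \frac{1}{5164}\right) = - \frac{14449}{5164} \approx -2.798$)
$g{\left(K{\left(-13 \right)},-161 \right)} + n = 40 - \frac{14449}{5164} = \frac{192111}{5164}$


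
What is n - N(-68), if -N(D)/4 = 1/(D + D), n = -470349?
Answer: -15991867/34 ≈ -4.7035e+5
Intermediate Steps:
N(D) = -2/D (N(D) = -4/(D + D) = -4*1/(2*D) = -2/D)
n - N(-68) = -470349 - (-2)/(-68) = -470349 - (-2)*(-1)/68 = -470349 - 1*1/34 = -470349 - 1/34 = -15991867/34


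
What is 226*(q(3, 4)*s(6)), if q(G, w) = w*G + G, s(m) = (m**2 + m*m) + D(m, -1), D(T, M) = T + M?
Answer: 261030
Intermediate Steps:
D(T, M) = M + T
s(m) = -1 + m + 2*m**2 (s(m) = (m**2 + m*m) + (-1 + m) = (m**2 + m**2) + (-1 + m) = 2*m**2 + (-1 + m) = -1 + m + 2*m**2)
q(G, w) = G + G*w (q(G, w) = G*w + G = G + G*w)
226*(q(3, 4)*s(6)) = 226*((3*(1 + 4))*(-1 + 6 + 2*6**2)) = 226*((3*5)*(-1 + 6 + 2*36)) = 226*(15*(-1 + 6 + 72)) = 226*(15*77) = 226*1155 = 261030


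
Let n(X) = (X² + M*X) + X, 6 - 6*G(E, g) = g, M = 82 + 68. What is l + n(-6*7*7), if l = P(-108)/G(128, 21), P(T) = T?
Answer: 210426/5 ≈ 42085.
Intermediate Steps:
M = 150
G(E, g) = 1 - g/6
n(X) = X² + 151*X (n(X) = (X² + 150*X) + X = X² + 151*X)
l = 216/5 (l = -108/(1 - ⅙*21) = -108/(1 - 7/2) = -108/(-5/2) = -108*(-⅖) = 216/5 ≈ 43.200)
l + n(-6*7*7) = 216/5 + (-6*7*7)*(151 - 6*7*7) = 216/5 + (-42*7)*(151 - 42*7) = 216/5 - 294*(151 - 294) = 216/5 - 294*(-143) = 216/5 + 42042 = 210426/5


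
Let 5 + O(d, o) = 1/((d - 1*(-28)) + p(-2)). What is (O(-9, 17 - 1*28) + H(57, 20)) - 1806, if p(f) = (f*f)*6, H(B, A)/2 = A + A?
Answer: -74432/43 ≈ -1731.0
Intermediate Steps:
H(B, A) = 4*A (H(B, A) = 2*(A + A) = 2*(2*A) = 4*A)
p(f) = 6*f**2 (p(f) = f**2*6 = 6*f**2)
O(d, o) = -5 + 1/(52 + d) (O(d, o) = -5 + 1/((d - 1*(-28)) + 6*(-2)**2) = -5 + 1/((d + 28) + 6*4) = -5 + 1/((28 + d) + 24) = -5 + 1/(52 + d))
(O(-9, 17 - 1*28) + H(57, 20)) - 1806 = ((-259 - 5*(-9))/(52 - 9) + 4*20) - 1806 = ((-259 + 45)/43 + 80) - 1806 = ((1/43)*(-214) + 80) - 1806 = (-214/43 + 80) - 1806 = 3226/43 - 1806 = -74432/43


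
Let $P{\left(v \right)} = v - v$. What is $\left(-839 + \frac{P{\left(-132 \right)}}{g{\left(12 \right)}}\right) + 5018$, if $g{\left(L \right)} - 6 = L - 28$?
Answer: $4179$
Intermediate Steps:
$P{\left(v \right)} = 0$
$g{\left(L \right)} = -22 + L$ ($g{\left(L \right)} = 6 + \left(L - 28\right) = 6 + \left(-28 + L\right) = -22 + L$)
$\left(-839 + \frac{P{\left(-132 \right)}}{g{\left(12 \right)}}\right) + 5018 = \left(-839 + \frac{0}{-22 + 12}\right) + 5018 = \left(-839 + \frac{0}{-10}\right) + 5018 = \left(-839 + 0 \left(- \frac{1}{10}\right)\right) + 5018 = \left(-839 + 0\right) + 5018 = -839 + 5018 = 4179$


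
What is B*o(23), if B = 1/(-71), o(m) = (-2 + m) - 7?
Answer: -14/71 ≈ -0.19718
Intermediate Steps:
o(m) = -9 + m
B = -1/71 ≈ -0.014085
B*o(23) = -(-9 + 23)/71 = -1/71*14 = -14/71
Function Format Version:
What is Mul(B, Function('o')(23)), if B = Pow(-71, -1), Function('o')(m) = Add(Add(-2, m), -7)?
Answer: Rational(-14, 71) ≈ -0.19718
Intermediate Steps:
Function('o')(m) = Add(-9, m)
B = Rational(-1, 71) ≈ -0.014085
Mul(B, Function('o')(23)) = Mul(Rational(-1, 71), Add(-9, 23)) = Mul(Rational(-1, 71), 14) = Rational(-14, 71)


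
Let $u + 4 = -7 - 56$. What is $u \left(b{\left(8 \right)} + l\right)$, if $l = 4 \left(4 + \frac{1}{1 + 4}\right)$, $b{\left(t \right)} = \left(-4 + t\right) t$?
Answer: $- \frac{16348}{5} \approx -3269.6$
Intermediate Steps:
$u = -67$ ($u = -4 - 63 = -67$)
$b{\left(t \right)} = t \left(-4 + t\right)$
$l = \frac{84}{5}$ ($l = 4 \left(4 + \frac{1}{5}\right) = 4 \cdot \frac{21}{5} = \frac{84}{5} \approx 16.8$)
$u \left(b{\left(8 \right)} + l\right) = - 67 \left(8 \left(-4 + 8\right) + \frac{84}{5}\right) = - 67 \left(8 \cdot 4 + \frac{84}{5}\right) = - 67 \left(32 + \frac{84}{5}\right) = \left(-67\right) \frac{244}{5} = - \frac{16348}{5}$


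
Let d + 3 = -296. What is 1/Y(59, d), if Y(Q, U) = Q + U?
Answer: -1/240 ≈ -0.0041667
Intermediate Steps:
d = -299 (d = -3 - 296 = -299)
1/Y(59, d) = 1/(59 - 299) = 1/(-240) = -1/240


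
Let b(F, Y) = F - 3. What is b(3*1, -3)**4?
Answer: 0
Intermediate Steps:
b(F, Y) = -3 + F
b(3*1, -3)**4 = (-3 + 3*1)**4 = (-3 + 3)**4 = 0**4 = 0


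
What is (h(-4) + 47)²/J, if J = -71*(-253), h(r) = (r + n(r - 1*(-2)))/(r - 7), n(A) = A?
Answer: 273529/2173523 ≈ 0.12585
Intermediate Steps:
h(r) = (2 + 2*r)/(-7 + r) (h(r) = (r + (r - 1*(-2)))/(r - 7) = (r + (r + 2))/(-7 + r) = (r + (2 + r))/(-7 + r) = (2 + 2*r)/(-7 + r))
J = 17963
(h(-4) + 47)²/J = (2*(1 - 4)/(-7 - 4) + 47)²/17963 = (2*(-3)/(-11) + 47)²*(1/17963) = (2*(-1/11)*(-3) + 47)²*(1/17963) = (6/11 + 47)²*(1/17963) = (523/11)²*(1/17963) = (273529/121)*(1/17963) = 273529/2173523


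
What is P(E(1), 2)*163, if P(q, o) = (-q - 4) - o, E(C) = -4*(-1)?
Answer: -1630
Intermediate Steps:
E(C) = 4
P(q, o) = -4 - o - q (P(q, o) = (-4 - q) - o = -4 - o - q)
P(E(1), 2)*163 = (-4 - 1*2 - 1*4)*163 = (-4 - 2 - 4)*163 = -10*163 = -1630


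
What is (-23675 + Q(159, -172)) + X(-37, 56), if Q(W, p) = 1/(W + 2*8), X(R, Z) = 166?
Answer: -4114074/175 ≈ -23509.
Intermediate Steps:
Q(W, p) = 1/(16 + W) (Q(W, p) = 1/(W + 16) = 1/(16 + W))
(-23675 + Q(159, -172)) + X(-37, 56) = (-23675 + 1/(16 + 159)) + 166 = (-23675 + 1/175) + 166 = -4143124/175 + 166 = -4114074/175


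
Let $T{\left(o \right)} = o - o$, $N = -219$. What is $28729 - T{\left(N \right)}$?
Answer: $28729$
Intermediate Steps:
$T{\left(o \right)} = 0$
$28729 - T{\left(N \right)} = 28729 - 0 = 28729 + 0 = 28729$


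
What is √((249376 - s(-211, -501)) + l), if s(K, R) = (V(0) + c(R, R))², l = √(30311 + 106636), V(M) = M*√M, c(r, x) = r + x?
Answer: √(-754628 + √136947) ≈ 868.48*I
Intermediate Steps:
V(M) = M^(3/2)
l = √136947 ≈ 370.06
s(K, R) = 4*R² (s(K, R) = (0^(3/2) + (R + R))² = (0 + 2*R)² = (2*R)² = 4*R²)
√((249376 - s(-211, -501)) + l) = √((249376 - 4*(-501)²) + √136947) = √((249376 - 4*251001) + √136947) = √((249376 - 1*1004004) + √136947) = √((249376 - 1004004) + √136947) = √(-754628 + √136947)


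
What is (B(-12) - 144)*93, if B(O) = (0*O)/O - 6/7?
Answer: -94302/7 ≈ -13472.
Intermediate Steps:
B(O) = -6/7 (B(O) = 0/O - 6*⅐ = 0 - 6/7 = -6/7)
(B(-12) - 144)*93 = (-6/7 - 144)*93 = -1014/7*93 = -94302/7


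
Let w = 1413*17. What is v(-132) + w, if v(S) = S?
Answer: 23889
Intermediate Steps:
w = 24021
v(-132) + w = -132 + 24021 = 23889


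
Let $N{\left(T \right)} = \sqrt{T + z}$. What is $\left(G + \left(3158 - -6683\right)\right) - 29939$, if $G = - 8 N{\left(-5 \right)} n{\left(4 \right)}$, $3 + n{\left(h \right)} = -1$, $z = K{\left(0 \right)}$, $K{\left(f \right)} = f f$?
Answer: $-20098 + 32 i \sqrt{5} \approx -20098.0 + 71.554 i$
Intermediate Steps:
$K{\left(f \right)} = f^{2}$
$z = 0$ ($z = 0^{2} = 0$)
$N{\left(T \right)} = \sqrt{T}$ ($N{\left(T \right)} = \sqrt{T + 0} = \sqrt{T}$)
$n{\left(h \right)} = -4$ ($n{\left(h \right)} = -3 - 1 = -4$)
$G = 32 i \sqrt{5}$ ($G = - 8 \sqrt{-5} \left(-4\right) = - 8 i \sqrt{5} \left(-4\right) = 32 i \sqrt{5} \approx 71.554 i$)
$\left(G + \left(3158 - -6683\right)\right) - 29939 = \left(32 i \sqrt{5} + \left(3158 - -6683\right)\right) - 29939 = \left(32 i \sqrt{5} + \left(3158 + 6683\right)\right) - 29939 = \left(32 i \sqrt{5} + 9841\right) - 29939 = \left(9841 + 32 i \sqrt{5}\right) - 29939 = -20098 + 32 i \sqrt{5}$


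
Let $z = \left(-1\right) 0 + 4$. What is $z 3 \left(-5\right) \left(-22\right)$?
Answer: $1320$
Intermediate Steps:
$z = 4$ ($z = 0 + 4 = 4$)
$z 3 \left(-5\right) \left(-22\right) = 4 \cdot 3 \left(-5\right) \left(-22\right) = 4 \left(-15\right) \left(-22\right) = \left(-60\right) \left(-22\right) = 1320$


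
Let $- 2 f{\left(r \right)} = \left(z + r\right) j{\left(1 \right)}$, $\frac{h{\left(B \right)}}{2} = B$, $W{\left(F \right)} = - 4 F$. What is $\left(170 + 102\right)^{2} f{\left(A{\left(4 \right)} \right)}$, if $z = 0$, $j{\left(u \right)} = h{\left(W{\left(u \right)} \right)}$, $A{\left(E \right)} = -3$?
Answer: $-887808$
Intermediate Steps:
$h{\left(B \right)} = 2 B$
$j{\left(u \right)} = - 8 u$ ($j{\left(u \right)} = 2 \left(- 4 u\right) = - 8 u$)
$f{\left(r \right)} = 4 r$ ($f{\left(r \right)} = - \frac{\left(0 + r\right) \left(\left(-8\right) 1\right)}{2} = - \frac{r \left(-8\right)}{2} = - \frac{\left(-8\right) r}{2} = 4 r$)
$\left(170 + 102\right)^{2} f{\left(A{\left(4 \right)} \right)} = \left(170 + 102\right)^{2} \cdot 4 \left(-3\right) = 272^{2} \left(-12\right) = 73984 \left(-12\right) = -887808$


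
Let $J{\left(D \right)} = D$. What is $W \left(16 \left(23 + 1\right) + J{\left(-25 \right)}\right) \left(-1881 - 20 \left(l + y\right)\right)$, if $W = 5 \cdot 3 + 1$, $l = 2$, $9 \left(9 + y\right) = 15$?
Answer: $- \frac{30575312}{3} \approx -1.0192 \cdot 10^{7}$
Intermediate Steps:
$y = - \frac{22}{3}$ ($y = -9 + \frac{1}{9} \cdot 15 = -9 + \frac{5}{3} = - \frac{22}{3} \approx -7.3333$)
$W = 16$ ($W = 15 + 1 = 16$)
$W \left(16 \left(23 + 1\right) + J{\left(-25 \right)}\right) \left(-1881 - 20 \left(l + y\right)\right) = 16 \left(16 \left(23 + 1\right) - 25\right) \left(-1881 - 20 \left(2 - \frac{22}{3}\right)\right) = 16 \left(16 \cdot 24 - 25\right) \left(-1881 - - \frac{320}{3}\right) = 16 \left(384 - 25\right) \left(-1881 + \frac{320}{3}\right) = 16 \cdot 359 \left(- \frac{5323}{3}\right) = 16 \left(- \frac{1910957}{3}\right) = - \frac{30575312}{3}$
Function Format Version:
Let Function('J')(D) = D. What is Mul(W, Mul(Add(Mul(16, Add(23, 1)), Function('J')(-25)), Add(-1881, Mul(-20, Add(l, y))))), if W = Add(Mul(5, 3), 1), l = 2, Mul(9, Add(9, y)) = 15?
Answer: Rational(-30575312, 3) ≈ -1.0192e+7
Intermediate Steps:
y = Rational(-22, 3) (y = Add(-9, Mul(Rational(1, 9), 15)) = Add(-9, Rational(5, 3)) = Rational(-22, 3) ≈ -7.3333)
W = 16 (W = Add(15, 1) = 16)
Mul(W, Mul(Add(Mul(16, Add(23, 1)), Function('J')(-25)), Add(-1881, Mul(-20, Add(l, y))))) = Mul(16, Mul(Add(Mul(16, Add(23, 1)), -25), Add(-1881, Mul(-20, Add(2, Rational(-22, 3)))))) = Mul(16, Mul(Add(Mul(16, 24), -25), Add(-1881, Mul(-20, Rational(-16, 3))))) = Mul(16, Mul(Add(384, -25), Add(-1881, Rational(320, 3)))) = Mul(16, Mul(359, Rational(-5323, 3))) = Mul(16, Rational(-1910957, 3)) = Rational(-30575312, 3)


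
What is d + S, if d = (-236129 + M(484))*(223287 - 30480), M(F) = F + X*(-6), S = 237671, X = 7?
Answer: -45441865738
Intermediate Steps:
M(F) = -42 + F (M(F) = F + 7*(-6) = F - 42 = -42 + F)
d = -45442103409 (d = (-236129 + (-42 + 484))*(223287 - 30480) = (-236129 + 442)*192807 = -235687*192807 = -45442103409)
d + S = -45442103409 + 237671 = -45441865738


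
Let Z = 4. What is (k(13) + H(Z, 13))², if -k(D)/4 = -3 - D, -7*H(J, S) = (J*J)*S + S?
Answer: 51529/49 ≈ 1051.6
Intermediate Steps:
H(J, S) = -S/7 - S*J²/7 (H(J, S) = -((J*J)*S + S)/7 = -(J²*S + S)/7 = -(S*J² + S)/7 = -(S + S*J²)/7 = -S/7 - S*J²/7)
k(D) = 12 + 4*D (k(D) = -4*(-3 - D) = 12 + 4*D)
(k(13) + H(Z, 13))² = ((12 + 4*13) - ⅐*13*(1 + 4²))² = ((12 + 52) - ⅐*13*(1 + 16))² = (64 - ⅐*13*17)² = (64 - 221/7)² = (227/7)² = 51529/49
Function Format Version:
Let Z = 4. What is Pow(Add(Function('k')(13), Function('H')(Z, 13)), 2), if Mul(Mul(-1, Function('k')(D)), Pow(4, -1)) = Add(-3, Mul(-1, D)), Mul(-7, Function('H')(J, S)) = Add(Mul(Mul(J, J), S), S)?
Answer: Rational(51529, 49) ≈ 1051.6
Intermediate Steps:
Function('H')(J, S) = Add(Mul(Rational(-1, 7), S), Mul(Rational(-1, 7), S, Pow(J, 2))) (Function('H')(J, S) = Mul(Rational(-1, 7), Add(Mul(Mul(J, J), S), S)) = Mul(Rational(-1, 7), Add(Mul(Pow(J, 2), S), S)) = Mul(Rational(-1, 7), Add(Mul(S, Pow(J, 2)), S)) = Mul(Rational(-1, 7), Add(S, Mul(S, Pow(J, 2)))) = Add(Mul(Rational(-1, 7), S), Mul(Rational(-1, 7), S, Pow(J, 2))))
Function('k')(D) = Add(12, Mul(4, D)) (Function('k')(D) = Mul(-4, Add(-3, Mul(-1, D))) = Add(12, Mul(4, D)))
Pow(Add(Function('k')(13), Function('H')(Z, 13)), 2) = Pow(Add(Add(12, Mul(4, 13)), Mul(Rational(-1, 7), 13, Add(1, Pow(4, 2)))), 2) = Pow(Add(Add(12, 52), Mul(Rational(-1, 7), 13, Add(1, 16))), 2) = Pow(Add(64, Mul(Rational(-1, 7), 13, 17)), 2) = Pow(Add(64, Rational(-221, 7)), 2) = Pow(Rational(227, 7), 2) = Rational(51529, 49)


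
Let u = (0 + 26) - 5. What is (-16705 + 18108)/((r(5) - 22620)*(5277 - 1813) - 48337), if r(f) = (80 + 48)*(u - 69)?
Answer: -1403/99686833 ≈ -1.4074e-5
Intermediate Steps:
u = 21 (u = 26 - 5 = 21)
r(f) = -6144 (r(f) = (80 + 48)*(21 - 69) = 128*(-48) = -6144)
(-16705 + 18108)/((r(5) - 22620)*(5277 - 1813) - 48337) = (-16705 + 18108)/((-6144 - 22620)*(5277 - 1813) - 48337) = 1403/(-28764*3464 - 48337) = 1403/(-99638496 - 48337) = 1403/(-99686833) = 1403*(-1/99686833) = -1403/99686833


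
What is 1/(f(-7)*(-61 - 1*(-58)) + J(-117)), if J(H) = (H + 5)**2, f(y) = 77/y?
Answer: 1/12577 ≈ 7.9510e-5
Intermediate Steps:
J(H) = (5 + H)**2
1/(f(-7)*(-61 - 1*(-58)) + J(-117)) = 1/((77/(-7))*(-61 - 1*(-58)) + (5 - 117)**2) = 1/((77*(-1/7))*(-61 + 58) + (-112)**2) = 1/(-11*(-3) + 12544) = 1/(33 + 12544) = 1/12577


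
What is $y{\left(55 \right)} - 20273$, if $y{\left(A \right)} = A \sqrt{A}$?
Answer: $-20273 + 55 \sqrt{55} \approx -19865.0$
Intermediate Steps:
$y{\left(A \right)} = A^{\frac{3}{2}}$
$y{\left(55 \right)} - 20273 = 55^{\frac{3}{2}} - 20273 = 55 \sqrt{55} - 20273 = -20273 + 55 \sqrt{55}$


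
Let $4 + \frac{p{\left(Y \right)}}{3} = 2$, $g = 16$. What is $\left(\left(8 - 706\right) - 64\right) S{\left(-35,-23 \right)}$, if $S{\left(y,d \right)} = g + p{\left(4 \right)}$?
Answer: $-7620$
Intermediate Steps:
$p{\left(Y \right)} = -6$ ($p{\left(Y \right)} = -12 + 3 \cdot 2 = -12 + 6 = -6$)
$S{\left(y,d \right)} = 10$ ($S{\left(y,d \right)} = 16 - 6 = 10$)
$\left(\left(8 - 706\right) - 64\right) S{\left(-35,-23 \right)} = \left(\left(8 - 706\right) - 64\right) 10 = \left(-698 - 64\right) 10 = \left(-762\right) 10 = -7620$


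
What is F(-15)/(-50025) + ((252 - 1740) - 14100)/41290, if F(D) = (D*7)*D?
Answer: -5632143/13770215 ≈ -0.40901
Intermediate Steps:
F(D) = 7*D**2 (F(D) = (7*D)*D = 7*D**2)
F(-15)/(-50025) + ((252 - 1740) - 14100)/41290 = (7*(-15)**2)/(-50025) + ((252 - 1740) - 14100)/41290 = (7*225)*(-1/50025) + (-1488 - 14100)*(1/41290) = 1575*(-1/50025) - 15588*1/41290 = -21/667 - 7794/20645 = -5632143/13770215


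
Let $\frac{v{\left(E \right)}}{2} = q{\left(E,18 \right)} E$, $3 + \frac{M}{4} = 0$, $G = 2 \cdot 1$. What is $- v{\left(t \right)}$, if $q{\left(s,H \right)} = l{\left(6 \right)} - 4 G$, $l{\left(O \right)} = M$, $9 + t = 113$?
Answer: $4160$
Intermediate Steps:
$t = 104$ ($t = -9 + 113 = 104$)
$G = 2$
$M = -12$ ($M = -12 + 4 \cdot 0 = -12 + 0 = -12$)
$l{\left(O \right)} = -12$
$q{\left(s,H \right)} = -20$ ($q{\left(s,H \right)} = -12 - 8 = -20$)
$v{\left(E \right)} = - 40 E$ ($v{\left(E \right)} = 2 \left(- 20 E\right) = - 40 E$)
$- v{\left(t \right)} = - \left(-40\right) 104 = \left(-1\right) \left(-4160\right) = 4160$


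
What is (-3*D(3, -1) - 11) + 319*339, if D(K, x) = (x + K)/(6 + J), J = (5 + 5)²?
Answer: 5730887/53 ≈ 1.0813e+5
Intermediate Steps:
J = 100 (J = 10² = 100)
D(K, x) = K/106 + x/106 (D(K, x) = (x + K)/(6 + 100) = (K + x)/106 = (K + x)*(1/106) = K/106 + x/106)
(-3*D(3, -1) - 11) + 319*339 = (-3*((1/106)*3 + (1/106)*(-1)) - 11) + 319*339 = (-3*(3/106 - 1/106) - 11) + 108141 = (-3*1/53 - 11) + 108141 = (-3/53 - 11) + 108141 = -586/53 + 108141 = 5730887/53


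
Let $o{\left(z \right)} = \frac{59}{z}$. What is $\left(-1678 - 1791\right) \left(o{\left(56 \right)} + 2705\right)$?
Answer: $- \frac{525688791}{56} \approx -9.3873 \cdot 10^{6}$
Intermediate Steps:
$\left(-1678 - 1791\right) \left(o{\left(56 \right)} + 2705\right) = \left(-1678 - 1791\right) \left(\frac{59}{56} + 2705\right) = - 3469 \left(59 \cdot \frac{1}{56} + 2705\right) = - 3469 \left(\frac{59}{56} + 2705\right) = \left(-3469\right) \frac{151539}{56} = - \frac{525688791}{56}$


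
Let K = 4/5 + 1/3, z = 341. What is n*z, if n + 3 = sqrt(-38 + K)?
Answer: -1023 + 341*I*sqrt(8295)/15 ≈ -1023.0 + 2070.5*I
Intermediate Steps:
K = 17/15 (K = 4*(1/5) + 1*(1/3) = 4/5 + 1/3 = 17/15 ≈ 1.1333)
n = -3 + I*sqrt(8295)/15 (n = -3 + sqrt(-38 + 17/15) = -3 + sqrt(-553/15) = -3 + I*sqrt(8295)/15 ≈ -3.0 + 6.0718*I)
n*z = (-3 + I*sqrt(8295)/15)*341 = -1023 + 341*I*sqrt(8295)/15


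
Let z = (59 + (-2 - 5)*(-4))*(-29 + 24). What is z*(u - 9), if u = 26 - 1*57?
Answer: 17400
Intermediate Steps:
z = -435 (z = (59 - 7*(-4))*(-5) = (59 + 28)*(-5) = 87*(-5) = -435)
u = -31 (u = 26 - 57 = -31)
z*(u - 9) = -435*(-31 - 9) = -435*(-40) = 17400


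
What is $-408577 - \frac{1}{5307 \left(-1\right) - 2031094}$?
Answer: $- \frac{832026611376}{2036401} \approx -4.0858 \cdot 10^{5}$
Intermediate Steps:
$-408577 - \frac{1}{5307 \left(-1\right) - 2031094} = -408577 - \frac{1}{-5307 - 2031094} = -408577 - \frac{1}{-2036401} = -408577 - - \frac{1}{2036401} = -408577 + \frac{1}{2036401} = - \frac{832026611376}{2036401}$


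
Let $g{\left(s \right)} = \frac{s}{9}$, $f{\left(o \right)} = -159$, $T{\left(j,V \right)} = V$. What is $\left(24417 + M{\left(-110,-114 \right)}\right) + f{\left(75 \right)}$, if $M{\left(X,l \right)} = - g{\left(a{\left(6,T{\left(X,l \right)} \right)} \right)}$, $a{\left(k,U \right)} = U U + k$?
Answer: $\frac{68440}{3} \approx 22813.0$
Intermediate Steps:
$a{\left(k,U \right)} = k + U^{2}$ ($a{\left(k,U \right)} = U^{2} + k = k + U^{2}$)
$g{\left(s \right)} = \frac{s}{9}$ ($g{\left(s \right)} = s \frac{1}{9} = \frac{s}{9}$)
$M{\left(X,l \right)} = - \frac{2}{3} - \frac{l^{2}}{9}$ ($M{\left(X,l \right)} = - \frac{6 + l^{2}}{9} = - (\frac{2}{3} + \frac{l^{2}}{9}) = - \frac{2}{3} - \frac{l^{2}}{9}$)
$\left(24417 + M{\left(-110,-114 \right)}\right) + f{\left(75 \right)} = \left(24417 - \left(\frac{2}{3} + \frac{\left(-114\right)^{2}}{9}\right)\right) - 159 = \left(24417 - \frac{4334}{3}\right) - 159 = \frac{68917}{3} - 159 = \frac{68440}{3}$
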